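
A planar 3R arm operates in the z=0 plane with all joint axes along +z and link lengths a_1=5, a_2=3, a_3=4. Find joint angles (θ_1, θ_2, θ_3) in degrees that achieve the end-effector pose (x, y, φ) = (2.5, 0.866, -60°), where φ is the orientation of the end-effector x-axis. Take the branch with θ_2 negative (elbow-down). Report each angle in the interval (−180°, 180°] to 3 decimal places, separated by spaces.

wrist centre = target − a_3·(cos φ, sin φ) = (0.5000, 4.3301)
cos θ_2 = (18.9998−5²−3²)/(2·5·3) = -0.5000; θ_2 = -120.0005° (elbow-down)
β = atan2(4.3301,0.5000) = 83.4132°; ψ = atan2(-2.5981,3.5000) = -36.5868°
θ_1 = β − ψ = 120.0000°
θ_3 = φ − θ_1 − θ_2 = -59.9995° (wrapped to (-180°,180°])

120.000 -120.000 -60.000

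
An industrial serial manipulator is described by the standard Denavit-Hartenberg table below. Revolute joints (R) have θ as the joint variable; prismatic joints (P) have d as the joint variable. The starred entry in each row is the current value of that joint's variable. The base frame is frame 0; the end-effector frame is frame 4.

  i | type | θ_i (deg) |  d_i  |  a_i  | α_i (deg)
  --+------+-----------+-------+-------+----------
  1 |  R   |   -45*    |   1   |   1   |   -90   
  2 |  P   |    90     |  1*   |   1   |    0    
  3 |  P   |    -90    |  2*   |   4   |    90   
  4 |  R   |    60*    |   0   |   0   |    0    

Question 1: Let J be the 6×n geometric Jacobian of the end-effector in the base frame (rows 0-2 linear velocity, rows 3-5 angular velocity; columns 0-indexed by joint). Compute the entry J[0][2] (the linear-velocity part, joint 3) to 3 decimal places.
prismatic axis z_2 = (0.7071,0.7071,0.0000)
J_v[:, 2] = z_2; J_ω[:, 2] = (0,0,0)
entry J[0][2] = 0.7071

0.707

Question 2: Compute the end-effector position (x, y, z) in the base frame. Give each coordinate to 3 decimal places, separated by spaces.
after link 1: o_1 = (0.7071, -0.7071, 1.0000)
after link 2: o_2 = (1.4142, 0.0000, 0.0000)
after link 3: o_3 = (5.6569, -1.4142, 0.0000)
after link 4: o_4 = (5.6569, -1.4142, 0.0000)

5.657 -1.414 0.000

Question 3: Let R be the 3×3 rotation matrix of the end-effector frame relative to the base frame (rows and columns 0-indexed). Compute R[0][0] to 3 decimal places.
0.966

End-effector x-axis (col 0 of R) = (0.9659,0.2588,-0.0000)
R[0][0] = 0.9659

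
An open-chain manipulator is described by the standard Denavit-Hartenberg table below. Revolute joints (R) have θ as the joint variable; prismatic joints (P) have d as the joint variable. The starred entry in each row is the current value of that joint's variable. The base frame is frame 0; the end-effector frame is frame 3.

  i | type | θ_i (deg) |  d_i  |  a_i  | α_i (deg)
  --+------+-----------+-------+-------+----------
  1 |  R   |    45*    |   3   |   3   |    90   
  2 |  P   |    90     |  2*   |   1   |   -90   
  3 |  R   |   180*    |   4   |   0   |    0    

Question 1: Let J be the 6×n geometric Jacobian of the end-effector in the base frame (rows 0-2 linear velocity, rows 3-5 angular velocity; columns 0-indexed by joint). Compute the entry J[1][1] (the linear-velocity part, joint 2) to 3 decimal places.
prismatic axis z_1 = (0.7071,-0.7071,0.0000)
J_v[:, 1] = z_1; J_ω[:, 1] = (0,0,0)
entry J[1][1] = -0.7071

-0.707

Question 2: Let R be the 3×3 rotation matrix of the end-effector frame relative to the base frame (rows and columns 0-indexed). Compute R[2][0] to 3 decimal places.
End-effector x-axis (col 0 of R) = (-0.0000,0.0000,-1.0000)
R[2][0] = -1.0000

-1.000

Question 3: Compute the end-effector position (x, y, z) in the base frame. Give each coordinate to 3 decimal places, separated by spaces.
0.707 -2.121 4.000

after link 1: o_1 = (2.1213, 2.1213, 3.0000)
after link 2: o_2 = (3.5355, 0.7071, 4.0000)
after link 3: o_3 = (0.7071, -2.1213, 4.0000)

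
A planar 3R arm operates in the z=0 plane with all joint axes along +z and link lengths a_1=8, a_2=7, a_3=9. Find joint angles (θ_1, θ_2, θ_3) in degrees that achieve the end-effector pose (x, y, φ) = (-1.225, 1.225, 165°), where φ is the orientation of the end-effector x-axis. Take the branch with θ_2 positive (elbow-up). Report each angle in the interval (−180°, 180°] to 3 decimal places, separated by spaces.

-61.826 120.003 106.823

wrist centre = target − a_3·(cos φ, sin φ) = (7.4683, -1.1044)
cos θ_2 = (56.9956−8²−7²)/(2·8·7) = -0.5000; θ_2 = 120.0026° (elbow-up)
β = atan2(-1.1044,7.4683) = -8.4116°; ψ = atan2(6.0620,4.4997) = 53.4142°
θ_1 = β − ψ = -61.8258°
θ_3 = φ − θ_1 − θ_2 = 106.8232° (wrapped to (-180°,180°])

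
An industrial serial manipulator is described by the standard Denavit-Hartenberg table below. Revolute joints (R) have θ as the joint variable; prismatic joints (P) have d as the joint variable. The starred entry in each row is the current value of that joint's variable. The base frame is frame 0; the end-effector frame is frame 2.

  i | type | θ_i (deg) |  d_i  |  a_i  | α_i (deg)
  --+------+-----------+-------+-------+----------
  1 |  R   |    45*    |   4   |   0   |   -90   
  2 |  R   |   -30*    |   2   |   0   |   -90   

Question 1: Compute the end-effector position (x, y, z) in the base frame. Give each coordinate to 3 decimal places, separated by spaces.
-1.414 1.414 4.000

after link 1: o_1 = (0.0000, 0.0000, 4.0000)
after link 2: o_2 = (-1.4142, 1.4142, 4.0000)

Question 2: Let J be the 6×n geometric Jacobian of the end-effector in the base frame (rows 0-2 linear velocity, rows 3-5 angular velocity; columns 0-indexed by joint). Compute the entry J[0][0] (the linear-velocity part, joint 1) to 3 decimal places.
-1.414

axis z_0 = ẑ; lever o_n−o_0 = (-1.4142,1.4142,4.0000)
cross product → J_v[:, 0] = (-1.4142,-1.4142,0.0000)
J_ω[:, 0] = z_0
entry J[0][0] = -1.4142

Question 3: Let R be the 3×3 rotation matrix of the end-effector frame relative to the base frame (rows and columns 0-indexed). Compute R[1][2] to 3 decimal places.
End-effector z-axis (col 2 of R) = (0.3536,0.3536,-0.8660)
R[1][2] = 0.3536

0.354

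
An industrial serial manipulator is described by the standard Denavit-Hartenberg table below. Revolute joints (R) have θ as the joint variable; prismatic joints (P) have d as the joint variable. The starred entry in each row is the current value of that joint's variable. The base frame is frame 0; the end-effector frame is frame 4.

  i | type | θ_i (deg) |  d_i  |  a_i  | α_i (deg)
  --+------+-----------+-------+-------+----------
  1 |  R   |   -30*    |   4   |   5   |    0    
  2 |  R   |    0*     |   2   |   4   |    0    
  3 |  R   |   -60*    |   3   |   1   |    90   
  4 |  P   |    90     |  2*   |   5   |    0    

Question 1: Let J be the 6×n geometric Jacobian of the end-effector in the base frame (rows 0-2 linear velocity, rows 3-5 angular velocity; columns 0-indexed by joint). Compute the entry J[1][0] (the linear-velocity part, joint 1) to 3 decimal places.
axis z_0 = ẑ; lever o_n−o_0 = (5.7942,-5.5000,14.0000)
cross product → J_v[:, 0] = (5.5000,5.7942,-0.0000)
J_ω[:, 0] = z_0
entry J[1][0] = 5.7942

5.794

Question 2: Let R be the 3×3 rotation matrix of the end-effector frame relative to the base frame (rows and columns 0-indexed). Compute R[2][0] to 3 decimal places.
End-effector x-axis (col 0 of R) = (0.0000,-0.0000,1.0000)
R[2][0] = 1.0000

1.000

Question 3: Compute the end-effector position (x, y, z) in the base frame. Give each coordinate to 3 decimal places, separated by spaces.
after link 1: o_1 = (4.3301, -2.5000, 4.0000)
after link 2: o_2 = (7.7942, -4.5000, 6.0000)
after link 3: o_3 = (7.7942, -5.5000, 9.0000)
after link 4: o_4 = (5.7942, -5.5000, 14.0000)

5.794 -5.500 14.000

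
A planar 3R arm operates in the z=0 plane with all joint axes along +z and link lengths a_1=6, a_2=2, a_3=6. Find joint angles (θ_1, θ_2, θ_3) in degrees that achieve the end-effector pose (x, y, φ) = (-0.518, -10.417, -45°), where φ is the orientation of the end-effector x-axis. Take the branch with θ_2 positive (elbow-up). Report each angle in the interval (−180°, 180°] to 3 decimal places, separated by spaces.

wrist centre = target − a_3·(cos φ, sin φ) = (-4.7606, -6.1744)
cos θ_2 = (60.7864−6²−2²)/(2·6·2) = 0.8661; θ_2 = 29.9914° (elbow-up)
β = atan2(-6.1744,-4.7606) = -127.6334°; ψ = atan2(0.9997,7.7322) = 7.3672°
θ_1 = β − ψ = -135.0007°
θ_3 = φ − θ_1 − θ_2 = 60.0093° (wrapped to (-180°,180°])

-135.001 29.991 60.009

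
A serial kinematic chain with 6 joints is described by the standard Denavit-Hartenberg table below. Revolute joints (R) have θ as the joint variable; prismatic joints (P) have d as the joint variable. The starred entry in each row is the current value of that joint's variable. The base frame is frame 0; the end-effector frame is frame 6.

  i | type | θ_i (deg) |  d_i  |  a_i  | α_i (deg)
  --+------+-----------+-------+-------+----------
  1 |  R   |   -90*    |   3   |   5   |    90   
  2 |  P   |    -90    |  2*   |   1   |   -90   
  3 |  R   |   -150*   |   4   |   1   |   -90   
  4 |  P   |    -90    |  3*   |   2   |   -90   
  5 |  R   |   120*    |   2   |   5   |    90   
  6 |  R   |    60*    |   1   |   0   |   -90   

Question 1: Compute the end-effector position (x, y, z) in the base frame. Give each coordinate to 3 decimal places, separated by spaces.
after link 1: o_1 = (0.0000, -5.0000, 3.0000)
after link 2: o_2 = (-2.0000, -5.0000, 2.0000)
after link 3: o_3 = (-2.5000, -9.0000, 2.8660)
after link 4: o_4 = (-5.0981, -11.0000, 1.3660)
after link 5: o_5 = (-2.3481, -8.5000, 5.2631)
after link 6: o_6 = (-1.9151, -9.3660, 5.5131)

-1.915 -9.366 5.513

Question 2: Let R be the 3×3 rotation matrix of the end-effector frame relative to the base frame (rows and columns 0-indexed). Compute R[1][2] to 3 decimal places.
End-effector z-axis (col 2 of R) = (-0.8995,-0.4330,0.0580)
R[1][2] = -0.4330

-0.433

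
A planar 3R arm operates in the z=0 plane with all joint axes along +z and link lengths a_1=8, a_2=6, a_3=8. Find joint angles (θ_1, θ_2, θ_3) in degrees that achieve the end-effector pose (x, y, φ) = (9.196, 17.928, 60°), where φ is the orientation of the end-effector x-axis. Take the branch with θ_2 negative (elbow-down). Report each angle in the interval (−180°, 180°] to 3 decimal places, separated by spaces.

90.002 -60.004 30.002

wrist centre = target − a_3·(cos φ, sin φ) = (5.1960, 10.9998)
cos θ_2 = (147.9939−8²−6²)/(2·8·6) = 0.4999; θ_2 = -60.0042° (elbow-down)
β = atan2(10.9998,5.1960) = 64.7152°; ψ = atan2(-5.1964,10.9996) = -25.2867°
θ_1 = β − ψ = 90.0019°
θ_3 = φ − θ_1 − θ_2 = 30.0022° (wrapped to (-180°,180°])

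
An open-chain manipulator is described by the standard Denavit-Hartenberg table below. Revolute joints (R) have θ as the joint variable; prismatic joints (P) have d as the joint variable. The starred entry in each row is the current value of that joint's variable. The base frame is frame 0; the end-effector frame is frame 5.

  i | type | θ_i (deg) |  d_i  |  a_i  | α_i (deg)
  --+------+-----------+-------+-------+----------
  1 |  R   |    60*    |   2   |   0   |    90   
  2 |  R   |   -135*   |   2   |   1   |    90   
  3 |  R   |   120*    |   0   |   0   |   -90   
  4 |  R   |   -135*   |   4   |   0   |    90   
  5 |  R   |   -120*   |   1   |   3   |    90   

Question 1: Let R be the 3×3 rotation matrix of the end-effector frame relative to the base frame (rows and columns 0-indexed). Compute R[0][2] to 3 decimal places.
End-effector z-axis (col 2 of R) = (0.7206,0.6875,0.0897)
R[0][2] = 0.7206

0.721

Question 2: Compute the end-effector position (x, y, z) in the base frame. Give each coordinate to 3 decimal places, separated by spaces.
after link 1: o_1 = (0.0000, 0.0000, 2.0000)
after link 2: o_2 = (1.3785, -1.6124, 1.2929)
after link 3: o_3 = (1.3785, -1.6124, 1.2929)
after link 4: o_4 = (0.8712, 1.5089, 3.7424)
after link 5: o_5 = (2.1534, 0.5193, 1.0264)

2.153 0.519 1.026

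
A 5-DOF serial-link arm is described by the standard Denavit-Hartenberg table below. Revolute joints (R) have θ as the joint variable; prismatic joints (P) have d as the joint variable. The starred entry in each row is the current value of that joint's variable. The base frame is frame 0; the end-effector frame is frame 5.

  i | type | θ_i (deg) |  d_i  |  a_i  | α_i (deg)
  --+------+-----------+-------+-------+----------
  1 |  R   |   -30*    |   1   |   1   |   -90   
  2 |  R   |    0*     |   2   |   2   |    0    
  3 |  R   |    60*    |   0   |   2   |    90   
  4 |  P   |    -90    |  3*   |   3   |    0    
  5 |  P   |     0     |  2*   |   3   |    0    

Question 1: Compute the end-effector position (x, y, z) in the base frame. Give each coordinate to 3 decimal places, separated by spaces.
5.214 -7.629 1.768

after link 1: o_1 = (0.8660, -0.5000, 1.0000)
after link 2: o_2 = (3.5981, 0.2321, 1.0000)
after link 3: o_3 = (4.4641, -0.2679, -0.7321)
after link 4: o_4 = (5.2141, -4.1651, 0.7679)
after link 5: o_5 = (5.2141, -7.6292, 1.7679)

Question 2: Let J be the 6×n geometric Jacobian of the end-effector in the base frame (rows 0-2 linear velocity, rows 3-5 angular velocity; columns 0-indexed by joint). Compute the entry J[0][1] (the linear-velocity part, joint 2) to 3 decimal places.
0.665

axis z_1 = (0.5000,0.8660,0.0000); lever o_n−o_1 = (4.3481,-7.1292,0.7679)
cross product → J_v[:, 1] = (0.6651,-0.3840,-7.3301)
J_ω[:, 1] = z_1
entry J[0][1] = 0.6651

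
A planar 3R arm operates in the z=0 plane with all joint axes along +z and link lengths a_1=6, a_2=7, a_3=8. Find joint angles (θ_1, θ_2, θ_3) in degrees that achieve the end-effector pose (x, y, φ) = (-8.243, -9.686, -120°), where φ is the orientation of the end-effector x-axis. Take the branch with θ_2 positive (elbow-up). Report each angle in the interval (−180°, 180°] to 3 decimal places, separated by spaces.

135.006 134.995 -30.001

wrist centre = target − a_3·(cos φ, sin φ) = (-4.2430, -2.7578)
cos θ_2 = (25.6085−6²−7²)/(2·6·7) = -0.7070; θ_2 = 134.9947° (elbow-up)
β = atan2(-2.7578,-4.2430) = -146.9776°; ψ = atan2(4.9502,1.0507) = 78.0165°
θ_1 = β − ψ = -224.9941°
θ_3 = φ − θ_1 − θ_2 = -30.0006° (wrapped to (-180°,180°])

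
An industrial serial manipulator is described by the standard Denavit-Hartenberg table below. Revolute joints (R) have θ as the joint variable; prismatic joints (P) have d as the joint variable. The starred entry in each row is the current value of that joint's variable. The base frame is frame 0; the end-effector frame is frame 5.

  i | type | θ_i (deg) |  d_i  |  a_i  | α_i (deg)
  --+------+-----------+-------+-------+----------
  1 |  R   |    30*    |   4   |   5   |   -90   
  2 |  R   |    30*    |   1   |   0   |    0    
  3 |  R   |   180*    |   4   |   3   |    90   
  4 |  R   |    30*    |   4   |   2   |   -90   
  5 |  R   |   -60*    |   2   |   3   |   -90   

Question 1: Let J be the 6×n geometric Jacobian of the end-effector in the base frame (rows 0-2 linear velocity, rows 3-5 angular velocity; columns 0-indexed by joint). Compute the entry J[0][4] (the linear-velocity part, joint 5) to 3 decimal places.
axis z_4 = (-0.0580,0.9665,-0.2500); lever o_n−o_4 = (-2.5903,1.3705,-2.1005)
cross product → J_v[:, 4] = (-1.6875,0.5257,2.4240)
J_ω[:, 4] = z_4
entry J[0][4] = -1.6875

-1.688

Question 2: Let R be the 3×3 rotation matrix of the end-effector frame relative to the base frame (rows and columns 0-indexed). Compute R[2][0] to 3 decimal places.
End-effector x-axis (col 0 of R) = (-0.8248,-0.1875,-0.5335)
R[2][0] = -0.5335

-0.533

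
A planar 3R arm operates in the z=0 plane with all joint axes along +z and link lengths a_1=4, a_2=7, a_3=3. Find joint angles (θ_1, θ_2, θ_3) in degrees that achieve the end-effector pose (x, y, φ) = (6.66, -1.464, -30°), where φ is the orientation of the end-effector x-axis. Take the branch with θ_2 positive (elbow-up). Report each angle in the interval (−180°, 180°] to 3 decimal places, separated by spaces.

-120.005 150.004 -59.999

wrist centre = target − a_3·(cos φ, sin φ) = (4.0619, 0.0360)
cos θ_2 = (16.5005−4²−7²)/(2·4·7) = -0.8661; θ_2 = 150.0042° (elbow-up)
β = atan2(0.0360,4.0619) = 0.5078°; ψ = atan2(3.4996,-2.0624) = 120.5126°
θ_1 = β − ψ = -120.0048°
θ_3 = φ − θ_1 − θ_2 = -59.9994° (wrapped to (-180°,180°])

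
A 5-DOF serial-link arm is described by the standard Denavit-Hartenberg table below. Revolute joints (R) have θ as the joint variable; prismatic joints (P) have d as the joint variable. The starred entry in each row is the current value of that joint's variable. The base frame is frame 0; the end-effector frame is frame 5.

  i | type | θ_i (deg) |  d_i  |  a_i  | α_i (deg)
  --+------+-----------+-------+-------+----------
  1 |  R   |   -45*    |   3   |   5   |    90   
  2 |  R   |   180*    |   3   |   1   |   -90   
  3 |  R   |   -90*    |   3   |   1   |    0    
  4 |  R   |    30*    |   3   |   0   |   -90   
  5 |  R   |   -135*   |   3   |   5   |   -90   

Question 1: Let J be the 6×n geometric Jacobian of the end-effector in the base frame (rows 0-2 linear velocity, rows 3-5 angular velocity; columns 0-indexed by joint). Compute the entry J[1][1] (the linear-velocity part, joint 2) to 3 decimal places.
axis z_1 = (-0.7071,-0.7071,0.0000); lever o_n−o_1 = (-0.8969,1.6915,-9.5355)
cross product → J_v[:, 1] = (6.7426,-6.7426,-1.8303)
J_ω[:, 1] = z_1
entry J[1][1] = -6.7426

-6.743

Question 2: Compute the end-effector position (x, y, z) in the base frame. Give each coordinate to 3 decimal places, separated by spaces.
after link 1: o_1 = (3.5355, -3.5355, 3.0000)
after link 2: o_2 = (0.7071, -4.9497, 3.0000)
after link 3: o_3 = (-0.0000, -5.6569, 0.0000)
after link 4: o_4 = (-0.0000, -5.6569, -3.0000)
after link 5: o_5 = (2.6386, -1.8440, -6.5355)

2.639 -1.844 -6.536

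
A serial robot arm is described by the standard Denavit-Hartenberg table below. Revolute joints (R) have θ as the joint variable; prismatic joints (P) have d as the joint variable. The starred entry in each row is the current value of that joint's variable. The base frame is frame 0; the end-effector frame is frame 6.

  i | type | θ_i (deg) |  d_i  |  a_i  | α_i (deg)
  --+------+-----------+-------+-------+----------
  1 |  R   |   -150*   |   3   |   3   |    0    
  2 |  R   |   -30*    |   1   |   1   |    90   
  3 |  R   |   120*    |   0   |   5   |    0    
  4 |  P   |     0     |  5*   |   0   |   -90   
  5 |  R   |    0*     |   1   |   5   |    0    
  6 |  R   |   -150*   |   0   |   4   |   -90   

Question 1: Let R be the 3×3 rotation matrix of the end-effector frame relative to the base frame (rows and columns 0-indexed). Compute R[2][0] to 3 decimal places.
End-effector x-axis (col 0 of R) = (-0.4330,0.5000,-0.7500)
R[2][0] = -0.7500

-0.750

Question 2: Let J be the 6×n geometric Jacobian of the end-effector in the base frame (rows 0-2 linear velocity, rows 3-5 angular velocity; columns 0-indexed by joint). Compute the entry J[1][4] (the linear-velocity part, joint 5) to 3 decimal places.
-1.536

axis z_4 = (0.8660,0.0000,-0.5000); lever o_n−o_4 = (1.6340,2.0000,0.8301)
cross product → J_v[:, 4] = (1.0000,-1.5359,1.7321)
J_ω[:, 4] = z_4
entry J[1][4] = -1.5359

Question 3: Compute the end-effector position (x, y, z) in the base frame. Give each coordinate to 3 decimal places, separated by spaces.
after link 1: o_1 = (-2.5981, -1.5000, 3.0000)
after link 2: o_2 = (-3.5981, -1.5000, 4.0000)
after link 3: o_3 = (-1.0981, -1.5000, 8.3301)
after link 4: o_4 = (-1.0981, 3.5000, 8.3301)
after link 5: o_5 = (2.2679, 3.5000, 12.1603)
after link 6: o_6 = (0.5359, 5.5000, 9.1603)

0.536 5.500 9.160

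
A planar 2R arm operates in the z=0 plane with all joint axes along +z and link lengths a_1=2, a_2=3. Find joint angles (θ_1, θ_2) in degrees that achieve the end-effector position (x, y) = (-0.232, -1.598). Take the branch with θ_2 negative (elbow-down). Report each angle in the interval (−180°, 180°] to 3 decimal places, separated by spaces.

cos θ_2 = (2.6074−2²−3²)/(2·2·3) = -0.8660; θ_2 = -150.0026° (elbow-down)
β = atan2(-1.5980,-0.2320) = -98.2606°; ψ = atan2(-1.4999,-0.5981) = -111.7418°
θ_1 = β − ψ = 13.4812°

13.481 -150.003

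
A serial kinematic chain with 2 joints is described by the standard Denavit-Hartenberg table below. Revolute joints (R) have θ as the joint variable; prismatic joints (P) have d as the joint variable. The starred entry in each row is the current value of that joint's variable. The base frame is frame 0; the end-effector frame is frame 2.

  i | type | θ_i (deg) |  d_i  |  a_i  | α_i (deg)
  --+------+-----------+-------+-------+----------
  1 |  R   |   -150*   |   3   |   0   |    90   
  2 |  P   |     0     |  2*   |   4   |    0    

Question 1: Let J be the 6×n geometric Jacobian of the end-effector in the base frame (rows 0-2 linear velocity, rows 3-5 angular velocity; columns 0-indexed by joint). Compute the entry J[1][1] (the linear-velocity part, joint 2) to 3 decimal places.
prismatic axis z_1 = (-0.5000,0.8660,0.0000)
J_v[:, 1] = z_1; J_ω[:, 1] = (0,0,0)
entry J[1][1] = 0.8660

0.866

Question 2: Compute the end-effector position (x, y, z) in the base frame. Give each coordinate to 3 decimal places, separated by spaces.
-4.464 -0.268 3.000

after link 1: o_1 = (0.0000, 0.0000, 3.0000)
after link 2: o_2 = (-4.4641, -0.2679, 3.0000)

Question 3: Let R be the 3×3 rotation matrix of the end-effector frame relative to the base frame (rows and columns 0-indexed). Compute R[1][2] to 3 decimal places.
End-effector z-axis (col 2 of R) = (-0.5000,0.8660,0.0000)
R[1][2] = 0.8660

0.866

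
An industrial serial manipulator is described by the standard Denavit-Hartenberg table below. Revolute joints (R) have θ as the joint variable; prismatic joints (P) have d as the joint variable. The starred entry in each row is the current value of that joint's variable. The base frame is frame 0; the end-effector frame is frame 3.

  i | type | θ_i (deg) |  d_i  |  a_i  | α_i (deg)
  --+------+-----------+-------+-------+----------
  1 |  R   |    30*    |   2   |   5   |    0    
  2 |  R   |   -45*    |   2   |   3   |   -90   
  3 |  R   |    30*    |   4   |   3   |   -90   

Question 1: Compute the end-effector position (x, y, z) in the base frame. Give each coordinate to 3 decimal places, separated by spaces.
after link 1: o_1 = (4.3301, 2.5000, 2.0000)
after link 2: o_2 = (7.2279, 1.7235, 4.0000)
after link 3: o_3 = (10.7727, 4.9148, 2.5000)

10.773 4.915 2.500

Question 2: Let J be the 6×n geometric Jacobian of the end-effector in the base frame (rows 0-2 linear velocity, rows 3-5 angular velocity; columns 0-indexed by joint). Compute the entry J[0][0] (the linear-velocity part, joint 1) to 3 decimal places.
axis z_0 = ẑ; lever o_n−o_0 = (10.7727,4.9148,2.5000)
cross product → J_v[:, 0] = (-4.9148,10.7727,0.0000)
J_ω[:, 0] = z_0
entry J[0][0] = -4.9148

-4.915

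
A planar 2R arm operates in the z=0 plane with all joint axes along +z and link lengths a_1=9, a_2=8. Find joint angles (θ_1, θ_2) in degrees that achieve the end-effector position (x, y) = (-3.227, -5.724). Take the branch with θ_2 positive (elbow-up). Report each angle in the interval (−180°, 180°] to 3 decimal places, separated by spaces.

cos θ_2 = (43.1777−9²−8²)/(2·9·8) = -0.7071; θ_2 = 134.9994° (elbow-up)
β = atan2(-5.7240,-3.2270) = -119.4129°; ψ = atan2(5.6569,3.3432) = 59.4171°
θ_1 = β − ψ = -178.8300°

-178.830 134.999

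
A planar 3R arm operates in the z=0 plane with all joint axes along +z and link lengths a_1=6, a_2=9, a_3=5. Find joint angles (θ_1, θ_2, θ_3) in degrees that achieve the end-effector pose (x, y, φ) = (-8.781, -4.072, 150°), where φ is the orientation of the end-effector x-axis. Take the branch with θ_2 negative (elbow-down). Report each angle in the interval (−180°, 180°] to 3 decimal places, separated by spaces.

wrist centre = target − a_3·(cos φ, sin φ) = (-4.4509, -6.5720)
cos θ_2 = (63.0015−6²−9²)/(2·6·9) = -0.5000; θ_2 = -119.9991° (elbow-down)
β = atan2(-6.5720,-4.4509) = -124.1077°; ψ = atan2(-7.7943,1.5001) = -79.1058°
θ_1 = β − ψ = -45.0019°
θ_3 = φ − θ_1 − θ_2 = -44.9990° (wrapped to (-180°,180°])

-45.002 -119.999 -44.999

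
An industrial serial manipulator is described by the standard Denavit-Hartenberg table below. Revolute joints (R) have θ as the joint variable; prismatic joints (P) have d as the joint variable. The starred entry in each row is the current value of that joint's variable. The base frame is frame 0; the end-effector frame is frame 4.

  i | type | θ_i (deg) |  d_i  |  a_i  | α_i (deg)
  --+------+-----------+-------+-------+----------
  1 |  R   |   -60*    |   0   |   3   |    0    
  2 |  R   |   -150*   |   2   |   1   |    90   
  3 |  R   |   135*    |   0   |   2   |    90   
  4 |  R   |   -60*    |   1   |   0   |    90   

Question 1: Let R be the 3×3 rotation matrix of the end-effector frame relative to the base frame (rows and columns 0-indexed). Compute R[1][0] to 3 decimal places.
-0.927

End-effector x-axis (col 0 of R) = (-0.1268,-0.9268,0.3536)
R[1][0] = -0.9268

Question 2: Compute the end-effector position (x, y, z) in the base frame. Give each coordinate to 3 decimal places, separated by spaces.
1.246 -2.452 4.121

after link 1: o_1 = (1.5000, -2.5981, 0.0000)
after link 2: o_2 = (0.6340, -2.0981, 2.0000)
after link 3: o_3 = (1.8587, -2.8052, 3.4142)
after link 4: o_4 = (1.2463, -2.4516, 4.1213)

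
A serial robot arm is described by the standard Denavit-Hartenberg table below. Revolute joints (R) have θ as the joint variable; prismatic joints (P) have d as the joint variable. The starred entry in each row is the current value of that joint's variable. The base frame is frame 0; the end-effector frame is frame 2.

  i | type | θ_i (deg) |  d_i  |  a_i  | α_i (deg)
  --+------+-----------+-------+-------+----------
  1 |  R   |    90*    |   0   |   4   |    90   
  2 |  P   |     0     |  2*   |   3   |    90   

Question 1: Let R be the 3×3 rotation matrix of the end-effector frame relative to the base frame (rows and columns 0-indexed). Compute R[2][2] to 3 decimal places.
-1.000

End-effector z-axis (col 2 of R) = (0.0000,-0.0000,-1.0000)
R[2][2] = -1.0000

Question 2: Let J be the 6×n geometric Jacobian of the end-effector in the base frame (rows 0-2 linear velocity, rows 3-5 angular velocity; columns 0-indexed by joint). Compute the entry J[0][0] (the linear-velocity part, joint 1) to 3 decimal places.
-7.000

axis z_0 = ẑ; lever o_n−o_0 = (2.0000,7.0000,0.0000)
cross product → J_v[:, 0] = (-7.0000,2.0000,0.0000)
J_ω[:, 0] = z_0
entry J[0][0] = -7.0000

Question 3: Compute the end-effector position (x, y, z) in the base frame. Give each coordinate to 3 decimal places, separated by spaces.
after link 1: o_1 = (0.0000, 4.0000, 0.0000)
after link 2: o_2 = (2.0000, 7.0000, 0.0000)

2.000 7.000 0.000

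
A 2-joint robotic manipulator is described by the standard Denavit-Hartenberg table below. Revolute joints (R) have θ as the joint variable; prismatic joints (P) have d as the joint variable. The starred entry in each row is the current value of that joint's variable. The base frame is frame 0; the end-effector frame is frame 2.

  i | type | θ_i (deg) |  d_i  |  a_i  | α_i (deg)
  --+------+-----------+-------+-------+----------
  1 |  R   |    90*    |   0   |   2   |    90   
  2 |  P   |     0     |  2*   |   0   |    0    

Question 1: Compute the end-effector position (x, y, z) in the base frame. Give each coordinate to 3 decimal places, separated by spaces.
2.000 2.000 0.000

after link 1: o_1 = (0.0000, 2.0000, 0.0000)
after link 2: o_2 = (2.0000, 2.0000, 0.0000)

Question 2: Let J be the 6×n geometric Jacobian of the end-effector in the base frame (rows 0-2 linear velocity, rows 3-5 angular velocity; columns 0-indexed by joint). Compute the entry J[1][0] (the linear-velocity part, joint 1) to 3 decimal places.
2.000

axis z_0 = ẑ; lever o_n−o_0 = (2.0000,2.0000,0.0000)
cross product → J_v[:, 0] = (-2.0000,2.0000,0.0000)
J_ω[:, 0] = z_0
entry J[1][0] = 2.0000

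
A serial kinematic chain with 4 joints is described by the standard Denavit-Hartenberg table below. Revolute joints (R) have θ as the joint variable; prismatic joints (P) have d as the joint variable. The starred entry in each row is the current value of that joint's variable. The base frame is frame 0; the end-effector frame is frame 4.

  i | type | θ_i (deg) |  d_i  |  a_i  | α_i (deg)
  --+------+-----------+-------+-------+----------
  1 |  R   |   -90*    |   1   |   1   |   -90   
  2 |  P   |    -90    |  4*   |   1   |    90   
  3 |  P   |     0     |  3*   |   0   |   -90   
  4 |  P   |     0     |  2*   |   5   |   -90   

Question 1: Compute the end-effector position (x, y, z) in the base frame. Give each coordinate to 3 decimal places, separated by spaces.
6.000 2.000 7.000

after link 1: o_1 = (0.0000, -1.0000, 1.0000)
after link 2: o_2 = (4.0000, -1.0000, 2.0000)
after link 3: o_3 = (4.0000, 2.0000, 2.0000)
after link 4: o_4 = (6.0000, 2.0000, 7.0000)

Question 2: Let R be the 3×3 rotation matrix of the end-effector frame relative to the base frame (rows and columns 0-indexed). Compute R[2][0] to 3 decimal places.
End-effector x-axis (col 0 of R) = (-0.0000,-0.0000,1.0000)
R[2][0] = 1.0000

1.000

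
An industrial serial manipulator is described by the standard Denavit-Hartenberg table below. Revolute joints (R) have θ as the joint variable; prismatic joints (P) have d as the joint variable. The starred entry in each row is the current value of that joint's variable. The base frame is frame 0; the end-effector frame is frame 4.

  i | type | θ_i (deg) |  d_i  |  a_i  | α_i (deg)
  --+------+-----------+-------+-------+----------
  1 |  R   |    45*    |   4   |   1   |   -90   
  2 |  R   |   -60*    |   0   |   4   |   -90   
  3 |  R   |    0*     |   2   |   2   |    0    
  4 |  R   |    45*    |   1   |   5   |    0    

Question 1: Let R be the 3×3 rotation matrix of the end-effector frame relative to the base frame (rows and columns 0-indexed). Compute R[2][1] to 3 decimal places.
End-effector y-axis (col 1 of R) = (0.2500,-0.7500,-0.6124)
R[2][1] = -0.6124

-0.612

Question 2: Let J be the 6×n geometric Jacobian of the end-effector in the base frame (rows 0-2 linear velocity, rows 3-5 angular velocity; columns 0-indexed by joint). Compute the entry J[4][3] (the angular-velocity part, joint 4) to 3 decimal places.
axis z_3 = (0.6124,0.6124,-0.5000); lever o_n−o_3 = (4.3624,-0.6376,2.5619)
cross product → J_v[:, 3] = (1.2500,-3.7500,-3.0619)
J_ω[:, 3] = z_3
entry J[4][3] = 0.6124

0.612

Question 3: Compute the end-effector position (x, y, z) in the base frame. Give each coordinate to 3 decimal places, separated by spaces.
after link 1: o_1 = (0.7071, 0.7071, 4.0000)
after link 2: o_2 = (2.1213, 2.1213, 7.4641)
after link 3: o_3 = (4.0532, 4.0532, 8.1962)
after link 4: o_4 = (8.4155, 3.4155, 10.7580)

8.416 3.416 10.758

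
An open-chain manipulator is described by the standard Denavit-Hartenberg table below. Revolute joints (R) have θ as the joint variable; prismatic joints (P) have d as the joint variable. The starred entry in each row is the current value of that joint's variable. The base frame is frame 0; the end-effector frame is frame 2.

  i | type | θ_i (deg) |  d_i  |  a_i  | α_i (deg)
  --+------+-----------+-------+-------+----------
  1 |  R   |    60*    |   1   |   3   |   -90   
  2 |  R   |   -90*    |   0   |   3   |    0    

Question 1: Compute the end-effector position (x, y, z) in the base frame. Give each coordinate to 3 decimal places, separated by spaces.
1.500 2.598 4.000

after link 1: o_1 = (1.5000, 2.5981, 1.0000)
after link 2: o_2 = (1.5000, 2.5981, 4.0000)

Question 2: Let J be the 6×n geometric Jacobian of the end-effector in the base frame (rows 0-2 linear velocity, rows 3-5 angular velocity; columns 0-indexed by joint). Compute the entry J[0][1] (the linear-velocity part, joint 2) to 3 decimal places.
axis z_1 = (-0.8660,0.5000,0.0000); lever o_n−o_1 = (0.0000,0.0000,3.0000)
cross product → J_v[:, 1] = (1.5000,2.5981,-0.0000)
J_ω[:, 1] = z_1
entry J[0][1] = 1.5000

1.500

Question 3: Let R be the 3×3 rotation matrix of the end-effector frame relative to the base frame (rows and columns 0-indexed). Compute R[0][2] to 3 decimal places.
-0.866

End-effector z-axis (col 2 of R) = (-0.8660,0.5000,0.0000)
R[0][2] = -0.8660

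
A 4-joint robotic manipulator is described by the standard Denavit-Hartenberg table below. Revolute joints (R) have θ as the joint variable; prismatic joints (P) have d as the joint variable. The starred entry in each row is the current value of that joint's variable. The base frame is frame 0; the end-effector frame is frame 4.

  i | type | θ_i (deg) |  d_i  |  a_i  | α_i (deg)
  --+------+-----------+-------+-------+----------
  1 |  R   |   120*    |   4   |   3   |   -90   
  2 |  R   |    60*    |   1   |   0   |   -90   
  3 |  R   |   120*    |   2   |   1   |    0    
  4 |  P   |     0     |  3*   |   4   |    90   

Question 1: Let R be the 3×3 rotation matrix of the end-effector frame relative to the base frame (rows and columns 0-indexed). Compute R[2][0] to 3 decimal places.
End-effector x-axis (col 0 of R) = (0.8750,0.2165,0.4330)
R[2][0] = 0.4330

0.433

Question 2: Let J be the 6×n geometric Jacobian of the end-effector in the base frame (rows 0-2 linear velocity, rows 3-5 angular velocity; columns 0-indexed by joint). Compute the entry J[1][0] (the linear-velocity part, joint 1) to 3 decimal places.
4.174

axis z_0 = ẑ; lever o_n−o_0 = (4.1740,-0.5694,3.6651)
cross product → J_v[:, 0] = (0.5694,4.1740,-0.0000)
J_ω[:, 0] = z_0
entry J[1][0] = 4.1740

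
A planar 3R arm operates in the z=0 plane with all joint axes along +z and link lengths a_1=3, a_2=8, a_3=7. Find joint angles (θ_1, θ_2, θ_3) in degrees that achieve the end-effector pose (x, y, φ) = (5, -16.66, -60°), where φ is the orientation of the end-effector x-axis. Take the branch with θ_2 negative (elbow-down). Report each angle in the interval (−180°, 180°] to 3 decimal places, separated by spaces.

-59.990 -30.013 30.003

wrist centre = target − a_3·(cos φ, sin φ) = (1.5000, -10.5978)
cos θ_2 = (114.5638−3²−8²)/(2·3·8) = 0.8659; θ_2 = -30.0129° (elbow-down)
β = atan2(-10.5978,1.5000) = -81.9440°; ψ = atan2(-4.0016,9.9273) = -21.9537°
θ_1 = β − ψ = -59.9903°
θ_3 = φ − θ_1 − θ_2 = 30.0032° (wrapped to (-180°,180°])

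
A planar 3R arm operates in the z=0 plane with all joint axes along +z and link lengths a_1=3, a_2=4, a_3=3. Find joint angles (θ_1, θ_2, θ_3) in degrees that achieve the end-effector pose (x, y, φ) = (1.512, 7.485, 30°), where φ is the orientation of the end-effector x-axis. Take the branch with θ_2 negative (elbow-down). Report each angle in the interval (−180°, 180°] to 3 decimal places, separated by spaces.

wrist centre = target − a_3·(cos φ, sin φ) = (-1.0861, 5.9850)
cos θ_2 = (36.9998−3²−4²)/(2·3·4) = 0.5000; θ_2 = -60.0006° (elbow-down)
β = atan2(5.9850,-1.0861) = 100.2853°; ψ = atan2(-3.4641,5.0000) = -34.7154°
θ_1 = β − ψ = 135.0007°
θ_3 = φ − θ_1 − θ_2 = -45.0001° (wrapped to (-180°,180°])

135.001 -60.001 -45.000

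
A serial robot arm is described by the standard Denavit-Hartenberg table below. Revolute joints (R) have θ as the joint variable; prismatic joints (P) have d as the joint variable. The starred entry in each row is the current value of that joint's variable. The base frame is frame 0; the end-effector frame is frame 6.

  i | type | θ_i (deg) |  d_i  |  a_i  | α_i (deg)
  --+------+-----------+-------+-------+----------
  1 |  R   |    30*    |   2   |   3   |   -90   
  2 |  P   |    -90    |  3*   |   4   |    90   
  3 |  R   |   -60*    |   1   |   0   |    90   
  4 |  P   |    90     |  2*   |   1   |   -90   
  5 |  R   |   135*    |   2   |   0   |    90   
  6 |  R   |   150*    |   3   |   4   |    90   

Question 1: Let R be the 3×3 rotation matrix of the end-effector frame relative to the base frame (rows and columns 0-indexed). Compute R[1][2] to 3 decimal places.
End-effector z-axis (col 2 of R) = (-0.1572,0.9794,-0.1268)
R[1][2] = 0.9794

0.979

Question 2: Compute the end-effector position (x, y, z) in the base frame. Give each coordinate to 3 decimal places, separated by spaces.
after link 1: o_1 = (2.5981, 1.5000, 2.0000)
after link 2: o_2 = (1.0981, 4.0981, 6.0000)
after link 3: o_3 = (0.2321, 3.5981, 6.0000)
after link 4: o_4 = (-0.1340, 2.2321, 4.2679)
after link 5: o_5 = (-1.0000, 3.7321, 3.2679)
after link 6: o_6 = (-5.7424, 2.8045, 1.9837)

-5.742 2.805 1.984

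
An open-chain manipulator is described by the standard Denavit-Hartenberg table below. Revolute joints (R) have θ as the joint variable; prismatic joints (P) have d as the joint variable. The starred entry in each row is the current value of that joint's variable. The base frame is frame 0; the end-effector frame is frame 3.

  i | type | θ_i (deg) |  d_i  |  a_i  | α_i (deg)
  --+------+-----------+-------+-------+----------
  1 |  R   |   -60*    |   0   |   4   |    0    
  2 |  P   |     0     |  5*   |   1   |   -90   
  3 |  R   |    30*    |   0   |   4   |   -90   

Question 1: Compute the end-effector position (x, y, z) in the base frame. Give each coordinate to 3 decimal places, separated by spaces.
4.232 -7.330 3.000

after link 1: o_1 = (2.0000, -3.4641, 0.0000)
after link 2: o_2 = (2.5000, -4.3301, 5.0000)
after link 3: o_3 = (4.2321, -7.3301, 3.0000)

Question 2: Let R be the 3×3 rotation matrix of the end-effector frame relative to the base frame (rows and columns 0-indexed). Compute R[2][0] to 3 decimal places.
End-effector x-axis (col 0 of R) = (0.4330,-0.7500,-0.5000)
R[2][0] = -0.5000

-0.500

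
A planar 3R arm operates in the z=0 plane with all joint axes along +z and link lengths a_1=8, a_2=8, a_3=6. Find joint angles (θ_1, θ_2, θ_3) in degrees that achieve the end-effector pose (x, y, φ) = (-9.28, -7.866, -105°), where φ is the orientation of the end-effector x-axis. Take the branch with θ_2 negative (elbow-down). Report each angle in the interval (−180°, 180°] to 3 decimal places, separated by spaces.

wrist centre = target − a_3·(cos φ, sin φ) = (-7.7271, -2.0704)
cos θ_2 = (63.9946−8²−8²)/(2·8·8) = -0.5000; θ_2 = -120.0028° (elbow-down)
β = atan2(-2.0704,-7.7271) = -165.0001°; ψ = atan2(-6.9280,3.9997) = -60.0014°
θ_1 = β − ψ = -104.9988°
θ_3 = φ − θ_1 − θ_2 = 120.0015° (wrapped to (-180°,180°])

-104.999 -120.003 120.002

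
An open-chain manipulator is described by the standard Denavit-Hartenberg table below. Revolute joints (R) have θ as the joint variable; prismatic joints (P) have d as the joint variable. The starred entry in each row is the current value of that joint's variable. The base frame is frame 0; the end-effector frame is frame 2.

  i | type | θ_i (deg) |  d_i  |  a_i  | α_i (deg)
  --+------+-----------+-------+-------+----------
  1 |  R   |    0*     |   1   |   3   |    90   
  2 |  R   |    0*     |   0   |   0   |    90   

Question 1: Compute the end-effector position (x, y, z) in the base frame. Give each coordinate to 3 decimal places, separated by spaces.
after link 1: o_1 = (3.0000, 0.0000, 1.0000)
after link 2: o_2 = (3.0000, 0.0000, 1.0000)

3.000 0.000 1.000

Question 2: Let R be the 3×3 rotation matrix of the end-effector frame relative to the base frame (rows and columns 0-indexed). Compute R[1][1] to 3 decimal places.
End-effector y-axis (col 1 of R) = (0.0000,-1.0000,0.0000)
R[1][1] = -1.0000

-1.000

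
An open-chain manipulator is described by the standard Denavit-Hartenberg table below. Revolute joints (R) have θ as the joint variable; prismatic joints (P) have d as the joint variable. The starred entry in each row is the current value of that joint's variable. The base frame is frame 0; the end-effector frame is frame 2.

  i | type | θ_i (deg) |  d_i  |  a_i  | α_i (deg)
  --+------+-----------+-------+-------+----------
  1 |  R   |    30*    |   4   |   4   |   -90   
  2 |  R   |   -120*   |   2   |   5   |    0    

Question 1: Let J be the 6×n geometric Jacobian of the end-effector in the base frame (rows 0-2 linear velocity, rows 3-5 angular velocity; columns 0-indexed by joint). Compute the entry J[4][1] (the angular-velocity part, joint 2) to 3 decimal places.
axis z_1 = (-0.5000,0.8660,0.0000); lever o_n−o_1 = (-3.1651,0.4821,4.3301)
cross product → J_v[:, 1] = (3.7500,2.1651,2.5000)
J_ω[:, 1] = z_1
entry J[4][1] = 0.8660

0.866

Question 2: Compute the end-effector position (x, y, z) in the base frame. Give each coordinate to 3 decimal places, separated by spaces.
0.299 2.482 8.330

after link 1: o_1 = (3.4641, 2.0000, 4.0000)
after link 2: o_2 = (0.2990, 2.4821, 8.3301)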